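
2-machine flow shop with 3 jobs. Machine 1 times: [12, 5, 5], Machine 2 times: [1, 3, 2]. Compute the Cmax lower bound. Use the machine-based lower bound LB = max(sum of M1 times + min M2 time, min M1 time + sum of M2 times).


LB1 = sum(M1 times) + min(M2 times) = 22 + 1 = 23
LB2 = min(M1 times) + sum(M2 times) = 5 + 6 = 11
Lower bound = max(LB1, LB2) = max(23, 11) = 23

23


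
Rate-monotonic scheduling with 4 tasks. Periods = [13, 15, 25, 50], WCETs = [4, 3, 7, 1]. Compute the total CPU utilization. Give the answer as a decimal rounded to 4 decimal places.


Compute individual utilizations (exact fractions):
  Task 1: C/T = 4/13 (approx. 0.3077)
  Task 2: C/T = 3/15 = 1/5 (approx. 0.2)
  Task 3: C/T = 7/25 (approx. 0.28)
  Task 4: C/T = 1/50 (approx. 0.02)
Total utilization U = 4/13 + 1/5 + 7/25 + 1/50 = 21/26
Rounded to 4 decimal places: U = 0.8077
RM (Liu & Layland) bound for 4 tasks = 0.756828; compare with U = 21/26 (approx. 0.807692)
bound < U <= 1, so the RM sufficient condition is not met (inconclusive; an exact test such as response-time analysis is needed).

0.8077


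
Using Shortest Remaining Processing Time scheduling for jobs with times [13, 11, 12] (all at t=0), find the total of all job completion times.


Since all jobs arrive at t=0, SRPT equals SPT ordering.
SPT order: [11, 12, 13]
Completion times:
  Job 1: p=11, C=11
  Job 2: p=12, C=23
  Job 3: p=13, C=36
Total completion time = 11 + 23 + 36 = 70

70


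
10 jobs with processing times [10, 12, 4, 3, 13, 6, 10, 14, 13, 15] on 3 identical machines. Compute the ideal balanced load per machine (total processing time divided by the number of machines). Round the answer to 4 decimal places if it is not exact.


Total processing time = 10 + 12 + 4 + 3 + 13 + 6 + 10 + 14 + 13 + 15 = 100
Number of machines = 3
Ideal balanced load = 100 / 3 = 33.3333

33.3333


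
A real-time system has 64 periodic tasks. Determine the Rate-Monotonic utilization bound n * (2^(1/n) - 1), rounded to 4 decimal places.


Compute 2^(1/64) = 1.0108892861
Subtract 1: 1.0108892861 - 1 = 0.0108892861
Multiply by n: 64 * 0.0108892861 = 0.6969143104
Round to 4 dp: 0.6969

0.6969


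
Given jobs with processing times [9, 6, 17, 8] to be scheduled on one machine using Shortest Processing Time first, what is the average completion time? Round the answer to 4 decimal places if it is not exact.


Sort jobs by processing time (SPT order): [6, 8, 9, 17]
Compute completion times sequentially:
  Job 1: processing = 6, completes at 6
  Job 2: processing = 8, completes at 14
  Job 3: processing = 9, completes at 23
  Job 4: processing = 17, completes at 40
Sum of completion times = 83
Average completion time = 83/4 = 20.75

20.75


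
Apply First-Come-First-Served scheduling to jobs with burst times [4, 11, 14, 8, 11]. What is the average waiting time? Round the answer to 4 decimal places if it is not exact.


FCFS order (as given): [4, 11, 14, 8, 11]
Waiting times:
  Job 1: wait = 0
  Job 2: wait = 4
  Job 3: wait = 15
  Job 4: wait = 29
  Job 5: wait = 37
Sum of waiting times = 85
Average waiting time = 85/5 = 17.0

17.0


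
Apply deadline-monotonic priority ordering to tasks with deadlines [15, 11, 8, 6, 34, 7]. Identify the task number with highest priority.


Sort tasks by relative deadline (ascending):
  Task 4: deadline = 6
  Task 6: deadline = 7
  Task 3: deadline = 8
  Task 2: deadline = 11
  Task 1: deadline = 15
  Task 5: deadline = 34
Priority order (highest first): [4, 6, 3, 2, 1, 5]
Highest priority task = 4

4


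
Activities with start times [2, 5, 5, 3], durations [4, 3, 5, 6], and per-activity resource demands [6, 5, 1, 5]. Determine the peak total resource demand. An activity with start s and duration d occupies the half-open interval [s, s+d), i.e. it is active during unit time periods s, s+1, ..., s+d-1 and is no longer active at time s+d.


Each activity i is active on [start_i, start_i + duration_i).
Compute total resource usage per time slot:
  t=0: active resources = [], total = 0
  t=1: active resources = [], total = 0
  t=2: active resources = [6], total = 6
  t=3: active resources = [6, 5], total = 11
  t=4: active resources = [6, 5], total = 11
  t=5: active resources = [6, 5, 1, 5], total = 17
  t=6: active resources = [5, 1, 5], total = 11
  t=7: active resources = [5, 1, 5], total = 11
  t=8: active resources = [1, 5], total = 6
  t=9: active resources = [1], total = 1
Peak resource demand = 17

17


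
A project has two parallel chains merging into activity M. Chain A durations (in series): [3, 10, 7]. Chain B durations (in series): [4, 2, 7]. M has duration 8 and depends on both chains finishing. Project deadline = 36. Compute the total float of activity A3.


Forward pass: ES(A3) = sum of predecessors on chain A = 13
EF = ES + duration = 13 + 7 = 20
Backward pass: LF(M) = deadline = 36; LS(M) = 36 - 8 = 28
LF(A3) = LS(M) - sum(successors on chain A) = 28 - 0 = 28
LS = LF - duration = 28 - 7 = 21
Total float = LS - ES = 21 - 13 = 8

8


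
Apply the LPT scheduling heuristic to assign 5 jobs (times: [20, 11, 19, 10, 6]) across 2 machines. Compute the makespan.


Sort jobs in decreasing order (LPT): [20, 19, 11, 10, 6]
Assign each job to the least loaded machine:
  Machine 1: jobs [20, 10, 6], load = 36
  Machine 2: jobs [19, 11], load = 30
Makespan = max load = 36

36


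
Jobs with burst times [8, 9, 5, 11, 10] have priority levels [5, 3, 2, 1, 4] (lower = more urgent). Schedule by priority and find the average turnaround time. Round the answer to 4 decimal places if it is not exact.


Sort by priority (ascending = highest first):
Order: [(1, 11), (2, 5), (3, 9), (4, 10), (5, 8)]
Completion times:
  Priority 1, burst=11, C=11
  Priority 2, burst=5, C=16
  Priority 3, burst=9, C=25
  Priority 4, burst=10, C=35
  Priority 5, burst=8, C=43
Average turnaround = 130/5 = 26.0

26.0


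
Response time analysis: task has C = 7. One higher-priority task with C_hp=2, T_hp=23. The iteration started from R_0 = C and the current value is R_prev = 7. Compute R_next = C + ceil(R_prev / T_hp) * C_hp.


R_next = C + ceil(R_prev / T_hp) * C_hp
ceil(7 / 23) = ceil(0.3043) = 1
Interference = 1 * 2 = 2
R_next = 7 + 2 = 9

9


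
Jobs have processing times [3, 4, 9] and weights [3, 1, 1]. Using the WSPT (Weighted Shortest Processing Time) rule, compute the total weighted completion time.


Compute p/w ratios and sort ascending (WSPT): [(3, 3), (4, 1), (9, 1)]
Compute weighted completion times:
  Job (p=3,w=3): C=3, w*C=3*3=9
  Job (p=4,w=1): C=7, w*C=1*7=7
  Job (p=9,w=1): C=16, w*C=1*16=16
Total weighted completion time = 32

32


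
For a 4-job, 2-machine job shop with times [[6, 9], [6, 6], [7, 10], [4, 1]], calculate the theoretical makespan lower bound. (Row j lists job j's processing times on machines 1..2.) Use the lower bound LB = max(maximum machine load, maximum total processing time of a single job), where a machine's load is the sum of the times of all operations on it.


Machine loads:
  Machine 1: 6 + 6 + 7 + 4 = 23
  Machine 2: 9 + 6 + 10 + 1 = 26
Max machine load = 26
Job totals:
  Job 1: 15
  Job 2: 12
  Job 3: 17
  Job 4: 5
Max job total = 17
Lower bound = max(26, 17) = 26

26


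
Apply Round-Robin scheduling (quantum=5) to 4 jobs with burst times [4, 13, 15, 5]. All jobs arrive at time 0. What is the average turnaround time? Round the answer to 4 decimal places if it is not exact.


Time quantum = 5
Execution trace:
  J1 runs 4 units, time = 4
  J2 runs 5 units, time = 9
  J3 runs 5 units, time = 14
  J4 runs 5 units, time = 19
  J2 runs 5 units, time = 24
  J3 runs 5 units, time = 29
  J2 runs 3 units, time = 32
  J3 runs 5 units, time = 37
Finish times: [4, 32, 37, 19]
Average turnaround = 92/4 = 23.0

23.0


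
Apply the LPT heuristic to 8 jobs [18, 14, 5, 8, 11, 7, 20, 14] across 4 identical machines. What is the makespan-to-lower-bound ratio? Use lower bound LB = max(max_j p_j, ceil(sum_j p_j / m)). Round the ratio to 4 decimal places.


LPT order: [20, 18, 14, 14, 11, 8, 7, 5]
Machine loads after assignment: [25, 25, 25, 22]
LPT makespan = 25
Lower bound = max(max_job, ceil(total/4)) = max(20, 25) = 25
Ratio = 25 / 25 = 1.0

1.0


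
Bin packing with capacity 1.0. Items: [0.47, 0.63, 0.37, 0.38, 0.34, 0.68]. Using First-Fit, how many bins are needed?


Place items sequentially using First-Fit:
  Item 0.47 -> new Bin 1
  Item 0.63 -> new Bin 2
  Item 0.37 -> Bin 1 (now 0.84)
  Item 0.38 -> new Bin 3
  Item 0.34 -> Bin 2 (now 0.97)
  Item 0.68 -> new Bin 4
Total bins used = 4

4


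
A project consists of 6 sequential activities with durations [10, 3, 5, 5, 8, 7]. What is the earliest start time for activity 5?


Activity 5 starts after activities 1 through 4 complete.
Predecessor durations: [10, 3, 5, 5]
ES = 10 + 3 + 5 + 5 = 23

23


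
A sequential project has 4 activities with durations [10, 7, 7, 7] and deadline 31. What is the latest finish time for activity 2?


LF(activity 2) = deadline - sum of successor durations
Successors: activities 3 through 4 with durations [7, 7]
Sum of successor durations = 14
LF = 31 - 14 = 17

17


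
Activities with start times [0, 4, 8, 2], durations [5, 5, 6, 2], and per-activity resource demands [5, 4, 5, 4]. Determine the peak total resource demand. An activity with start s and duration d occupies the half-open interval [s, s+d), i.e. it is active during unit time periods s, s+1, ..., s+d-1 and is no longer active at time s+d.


Each activity i is active on [start_i, start_i + duration_i).
Compute total resource usage per time slot:
  t=0: active resources = [5], total = 5
  t=1: active resources = [5], total = 5
  t=2: active resources = [5, 4], total = 9
  t=3: active resources = [5, 4], total = 9
  t=4: active resources = [5, 4], total = 9
  t=5: active resources = [4], total = 4
  t=6: active resources = [4], total = 4
  t=7: active resources = [4], total = 4
  t=8: active resources = [4, 5], total = 9
  t=9: active resources = [5], total = 5
  t=10: active resources = [5], total = 5
  t=11: active resources = [5], total = 5
  t=12: active resources = [5], total = 5
  t=13: active resources = [5], total = 5
Peak resource demand = 9

9


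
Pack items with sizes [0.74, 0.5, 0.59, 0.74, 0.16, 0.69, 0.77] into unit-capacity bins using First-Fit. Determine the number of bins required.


Place items sequentially using First-Fit:
  Item 0.74 -> new Bin 1
  Item 0.5 -> new Bin 2
  Item 0.59 -> new Bin 3
  Item 0.74 -> new Bin 4
  Item 0.16 -> Bin 1 (now 0.9)
  Item 0.69 -> new Bin 5
  Item 0.77 -> new Bin 6
Total bins used = 6

6


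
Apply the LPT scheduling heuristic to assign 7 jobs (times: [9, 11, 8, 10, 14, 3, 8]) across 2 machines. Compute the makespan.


Sort jobs in decreasing order (LPT): [14, 11, 10, 9, 8, 8, 3]
Assign each job to the least loaded machine:
  Machine 1: jobs [14, 9, 8], load = 31
  Machine 2: jobs [11, 10, 8, 3], load = 32
Makespan = max load = 32

32


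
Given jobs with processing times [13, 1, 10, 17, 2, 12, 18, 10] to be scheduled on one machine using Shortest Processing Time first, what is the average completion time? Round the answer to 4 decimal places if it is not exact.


Sort jobs by processing time (SPT order): [1, 2, 10, 10, 12, 13, 17, 18]
Compute completion times sequentially:
  Job 1: processing = 1, completes at 1
  Job 2: processing = 2, completes at 3
  Job 3: processing = 10, completes at 13
  Job 4: processing = 10, completes at 23
  Job 5: processing = 12, completes at 35
  Job 6: processing = 13, completes at 48
  Job 7: processing = 17, completes at 65
  Job 8: processing = 18, completes at 83
Sum of completion times = 271
Average completion time = 271/8 = 33.875

33.875


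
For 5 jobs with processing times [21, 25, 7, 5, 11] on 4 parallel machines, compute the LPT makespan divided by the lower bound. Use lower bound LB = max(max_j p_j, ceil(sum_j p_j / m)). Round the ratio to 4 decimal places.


LPT order: [25, 21, 11, 7, 5]
Machine loads after assignment: [25, 21, 11, 12]
LPT makespan = 25
Lower bound = max(max_job, ceil(total/4)) = max(25, 18) = 25
Ratio = 25 / 25 = 1.0

1.0


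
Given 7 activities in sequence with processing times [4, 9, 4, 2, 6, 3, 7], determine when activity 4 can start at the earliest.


Activity 4 starts after activities 1 through 3 complete.
Predecessor durations: [4, 9, 4]
ES = 4 + 9 + 4 = 17

17


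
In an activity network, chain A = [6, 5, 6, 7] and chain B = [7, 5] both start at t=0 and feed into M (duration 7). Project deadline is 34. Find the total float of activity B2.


Forward pass: ES(B2) = sum of predecessors on chain B = 7
EF = ES + duration = 7 + 5 = 12
Backward pass: LF(M) = deadline = 34; LS(M) = 34 - 7 = 27
LF(B2) = LS(M) - sum(successors on chain B) = 27 - 0 = 27
LS = LF - duration = 27 - 5 = 22
Total float = LS - ES = 22 - 7 = 15

15


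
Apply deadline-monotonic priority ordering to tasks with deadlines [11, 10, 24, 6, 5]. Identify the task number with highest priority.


Sort tasks by relative deadline (ascending):
  Task 5: deadline = 5
  Task 4: deadline = 6
  Task 2: deadline = 10
  Task 1: deadline = 11
  Task 3: deadline = 24
Priority order (highest first): [5, 4, 2, 1, 3]
Highest priority task = 5

5


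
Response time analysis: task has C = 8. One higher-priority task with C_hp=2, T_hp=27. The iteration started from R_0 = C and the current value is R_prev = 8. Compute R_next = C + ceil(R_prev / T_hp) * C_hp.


R_next = C + ceil(R_prev / T_hp) * C_hp
ceil(8 / 27) = ceil(0.2963) = 1
Interference = 1 * 2 = 2
R_next = 8 + 2 = 10

10


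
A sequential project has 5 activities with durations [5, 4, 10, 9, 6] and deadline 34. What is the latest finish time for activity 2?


LF(activity 2) = deadline - sum of successor durations
Successors: activities 3 through 5 with durations [10, 9, 6]
Sum of successor durations = 25
LF = 34 - 25 = 9

9


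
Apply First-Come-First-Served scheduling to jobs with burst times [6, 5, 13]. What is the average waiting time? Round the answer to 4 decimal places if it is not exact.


FCFS order (as given): [6, 5, 13]
Waiting times:
  Job 1: wait = 0
  Job 2: wait = 6
  Job 3: wait = 11
Sum of waiting times = 17
Average waiting time = 17/3 = 5.6667

5.6667


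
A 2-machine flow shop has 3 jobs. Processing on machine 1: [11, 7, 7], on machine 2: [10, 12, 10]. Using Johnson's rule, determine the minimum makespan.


Apply Johnson's rule:
  Group 1 (a <= b): [(2, 7, 12), (3, 7, 10)]
  Group 2 (a > b): [(1, 11, 10)]
Optimal job order: [2, 3, 1]
Schedule:
  Job 2: M1 done at 7, M2 done at 19
  Job 3: M1 done at 14, M2 done at 29
  Job 1: M1 done at 25, M2 done at 39
Makespan = 39

39


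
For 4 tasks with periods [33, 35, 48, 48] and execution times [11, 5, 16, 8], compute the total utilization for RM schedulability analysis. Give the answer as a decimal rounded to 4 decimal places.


Compute individual utilizations (exact fractions):
  Task 1: C/T = 11/33 = 1/3 (approx. 0.3333)
  Task 2: C/T = 5/35 = 1/7 (approx. 0.1429)
  Task 3: C/T = 16/48 = 1/3 (approx. 0.3333)
  Task 4: C/T = 8/48 = 1/6 (approx. 0.1667)
Total utilization U = 1/3 + 1/7 + 1/3 + 1/6 = 41/42
Rounded to 4 decimal places: U = 0.9762
RM (Liu & Layland) bound for 4 tasks = 0.756828; compare with U = 41/42 (approx. 0.976190)
bound < U <= 1, so the RM sufficient condition is not met (inconclusive; an exact test such as response-time analysis is needed).

0.9762


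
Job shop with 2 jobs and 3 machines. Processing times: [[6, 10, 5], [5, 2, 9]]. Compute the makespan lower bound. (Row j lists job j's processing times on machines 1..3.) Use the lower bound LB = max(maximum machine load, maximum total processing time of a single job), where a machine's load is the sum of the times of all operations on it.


Machine loads:
  Machine 1: 6 + 5 = 11
  Machine 2: 10 + 2 = 12
  Machine 3: 5 + 9 = 14
Max machine load = 14
Job totals:
  Job 1: 21
  Job 2: 16
Max job total = 21
Lower bound = max(14, 21) = 21

21


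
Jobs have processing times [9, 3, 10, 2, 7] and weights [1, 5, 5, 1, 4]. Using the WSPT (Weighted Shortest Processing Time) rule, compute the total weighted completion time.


Compute p/w ratios and sort ascending (WSPT): [(3, 5), (7, 4), (10, 5), (2, 1), (9, 1)]
Compute weighted completion times:
  Job (p=3,w=5): C=3, w*C=5*3=15
  Job (p=7,w=4): C=10, w*C=4*10=40
  Job (p=10,w=5): C=20, w*C=5*20=100
  Job (p=2,w=1): C=22, w*C=1*22=22
  Job (p=9,w=1): C=31, w*C=1*31=31
Total weighted completion time = 208

208


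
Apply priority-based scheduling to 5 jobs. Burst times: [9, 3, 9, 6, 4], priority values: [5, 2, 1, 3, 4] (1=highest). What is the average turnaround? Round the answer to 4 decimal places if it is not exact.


Sort by priority (ascending = highest first):
Order: [(1, 9), (2, 3), (3, 6), (4, 4), (5, 9)]
Completion times:
  Priority 1, burst=9, C=9
  Priority 2, burst=3, C=12
  Priority 3, burst=6, C=18
  Priority 4, burst=4, C=22
  Priority 5, burst=9, C=31
Average turnaround = 92/5 = 18.4

18.4


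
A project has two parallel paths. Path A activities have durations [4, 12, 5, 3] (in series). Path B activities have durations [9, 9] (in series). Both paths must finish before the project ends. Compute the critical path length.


Path A total = 4 + 12 + 5 + 3 = 24
Path B total = 9 + 9 = 18
Critical path = longest path = max(24, 18) = 24

24


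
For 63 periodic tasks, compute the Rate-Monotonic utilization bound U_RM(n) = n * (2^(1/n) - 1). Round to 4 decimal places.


Compute 2^(1/63) = 1.0110630845
Subtract 1: 1.0110630845 - 1 = 0.0110630845
Multiply by n: 63 * 0.0110630845 = 0.6969743235
Round to 4 dp: 0.6970

0.6970


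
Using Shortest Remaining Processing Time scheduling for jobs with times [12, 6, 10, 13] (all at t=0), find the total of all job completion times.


Since all jobs arrive at t=0, SRPT equals SPT ordering.
SPT order: [6, 10, 12, 13]
Completion times:
  Job 1: p=6, C=6
  Job 2: p=10, C=16
  Job 3: p=12, C=28
  Job 4: p=13, C=41
Total completion time = 6 + 16 + 28 + 41 = 91

91


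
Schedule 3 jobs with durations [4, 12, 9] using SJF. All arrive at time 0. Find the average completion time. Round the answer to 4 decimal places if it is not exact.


SJF order (ascending): [4, 9, 12]
Completion times:
  Job 1: burst=4, C=4
  Job 2: burst=9, C=13
  Job 3: burst=12, C=25
Average completion = 42/3 = 14.0

14.0


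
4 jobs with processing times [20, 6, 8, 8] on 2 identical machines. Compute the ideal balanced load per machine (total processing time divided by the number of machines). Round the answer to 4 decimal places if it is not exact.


Total processing time = 20 + 6 + 8 + 8 = 42
Number of machines = 2
Ideal balanced load = 42 / 2 = 21.0

21.0


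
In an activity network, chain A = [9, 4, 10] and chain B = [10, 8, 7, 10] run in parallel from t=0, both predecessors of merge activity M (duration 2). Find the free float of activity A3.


ES(A3) = sum of predecessors on chain A = 13
EF(A3) = ES + duration = 13 + 10 = 23
Successor of A3 is M. ES(M) = max(sum(A), sum(B)) = max(23, 35) = 35
Free float = ES(successor) - EF(current) = 35 - 23 = 12

12


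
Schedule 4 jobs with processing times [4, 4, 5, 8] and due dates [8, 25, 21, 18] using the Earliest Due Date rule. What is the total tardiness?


Sort by due date (EDD order): [(4, 8), (8, 18), (5, 21), (4, 25)]
Compute completion times and tardiness:
  Job 1: p=4, d=8, C=4, tardiness=max(0,4-8)=0
  Job 2: p=8, d=18, C=12, tardiness=max(0,12-18)=0
  Job 3: p=5, d=21, C=17, tardiness=max(0,17-21)=0
  Job 4: p=4, d=25, C=21, tardiness=max(0,21-25)=0
Total tardiness = 0

0


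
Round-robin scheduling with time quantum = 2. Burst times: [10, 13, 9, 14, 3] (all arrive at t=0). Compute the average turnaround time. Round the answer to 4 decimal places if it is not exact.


Time quantum = 2
Execution trace:
  J1 runs 2 units, time = 2
  J2 runs 2 units, time = 4
  J3 runs 2 units, time = 6
  J4 runs 2 units, time = 8
  J5 runs 2 units, time = 10
  J1 runs 2 units, time = 12
  J2 runs 2 units, time = 14
  J3 runs 2 units, time = 16
  J4 runs 2 units, time = 18
  J5 runs 1 units, time = 19
  J1 runs 2 units, time = 21
  J2 runs 2 units, time = 23
  J3 runs 2 units, time = 25
  J4 runs 2 units, time = 27
  J1 runs 2 units, time = 29
  J2 runs 2 units, time = 31
  J3 runs 2 units, time = 33
  J4 runs 2 units, time = 35
  J1 runs 2 units, time = 37
  J2 runs 2 units, time = 39
  J3 runs 1 units, time = 40
  J4 runs 2 units, time = 42
  J2 runs 2 units, time = 44
  J4 runs 2 units, time = 46
  J2 runs 1 units, time = 47
  J4 runs 2 units, time = 49
Finish times: [37, 47, 40, 49, 19]
Average turnaround = 192/5 = 38.4

38.4


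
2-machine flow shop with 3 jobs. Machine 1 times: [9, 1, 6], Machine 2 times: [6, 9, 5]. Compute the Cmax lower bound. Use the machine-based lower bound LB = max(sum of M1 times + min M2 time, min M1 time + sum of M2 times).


LB1 = sum(M1 times) + min(M2 times) = 16 + 5 = 21
LB2 = min(M1 times) + sum(M2 times) = 1 + 20 = 21
Lower bound = max(LB1, LB2) = max(21, 21) = 21

21


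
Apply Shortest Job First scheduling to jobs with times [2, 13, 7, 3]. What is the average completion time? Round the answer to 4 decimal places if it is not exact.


SJF order (ascending): [2, 3, 7, 13]
Completion times:
  Job 1: burst=2, C=2
  Job 2: burst=3, C=5
  Job 3: burst=7, C=12
  Job 4: burst=13, C=25
Average completion = 44/4 = 11.0

11.0


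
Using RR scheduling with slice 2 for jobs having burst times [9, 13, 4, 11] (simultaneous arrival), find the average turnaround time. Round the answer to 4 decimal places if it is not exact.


Time quantum = 2
Execution trace:
  J1 runs 2 units, time = 2
  J2 runs 2 units, time = 4
  J3 runs 2 units, time = 6
  J4 runs 2 units, time = 8
  J1 runs 2 units, time = 10
  J2 runs 2 units, time = 12
  J3 runs 2 units, time = 14
  J4 runs 2 units, time = 16
  J1 runs 2 units, time = 18
  J2 runs 2 units, time = 20
  J4 runs 2 units, time = 22
  J1 runs 2 units, time = 24
  J2 runs 2 units, time = 26
  J4 runs 2 units, time = 28
  J1 runs 1 units, time = 29
  J2 runs 2 units, time = 31
  J4 runs 2 units, time = 33
  J2 runs 2 units, time = 35
  J4 runs 1 units, time = 36
  J2 runs 1 units, time = 37
Finish times: [29, 37, 14, 36]
Average turnaround = 116/4 = 29.0

29.0


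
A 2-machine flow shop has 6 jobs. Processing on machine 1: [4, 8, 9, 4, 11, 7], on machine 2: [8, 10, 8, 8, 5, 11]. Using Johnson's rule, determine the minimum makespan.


Apply Johnson's rule:
  Group 1 (a <= b): [(1, 4, 8), (4, 4, 8), (6, 7, 11), (2, 8, 10)]
  Group 2 (a > b): [(3, 9, 8), (5, 11, 5)]
Optimal job order: [1, 4, 6, 2, 3, 5]
Schedule:
  Job 1: M1 done at 4, M2 done at 12
  Job 4: M1 done at 8, M2 done at 20
  Job 6: M1 done at 15, M2 done at 31
  Job 2: M1 done at 23, M2 done at 41
  Job 3: M1 done at 32, M2 done at 49
  Job 5: M1 done at 43, M2 done at 54
Makespan = 54

54


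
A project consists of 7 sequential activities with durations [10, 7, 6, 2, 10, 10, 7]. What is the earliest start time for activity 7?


Activity 7 starts after activities 1 through 6 complete.
Predecessor durations: [10, 7, 6, 2, 10, 10]
ES = 10 + 7 + 6 + 2 + 10 + 10 = 45

45


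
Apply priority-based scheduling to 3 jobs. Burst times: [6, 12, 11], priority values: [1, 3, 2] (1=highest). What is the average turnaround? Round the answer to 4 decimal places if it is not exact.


Sort by priority (ascending = highest first):
Order: [(1, 6), (2, 11), (3, 12)]
Completion times:
  Priority 1, burst=6, C=6
  Priority 2, burst=11, C=17
  Priority 3, burst=12, C=29
Average turnaround = 52/3 = 17.3333

17.3333


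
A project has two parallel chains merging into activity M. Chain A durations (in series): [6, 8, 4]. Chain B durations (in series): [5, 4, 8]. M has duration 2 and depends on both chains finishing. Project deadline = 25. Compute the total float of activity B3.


Forward pass: ES(B3) = sum of predecessors on chain B = 9
EF = ES + duration = 9 + 8 = 17
Backward pass: LF(M) = deadline = 25; LS(M) = 25 - 2 = 23
LF(B3) = LS(M) - sum(successors on chain B) = 23 - 0 = 23
LS = LF - duration = 23 - 8 = 15
Total float = LS - ES = 15 - 9 = 6

6


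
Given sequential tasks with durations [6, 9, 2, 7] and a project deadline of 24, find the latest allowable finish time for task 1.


LF(activity 1) = deadline - sum of successor durations
Successors: activities 2 through 4 with durations [9, 2, 7]
Sum of successor durations = 18
LF = 24 - 18 = 6

6


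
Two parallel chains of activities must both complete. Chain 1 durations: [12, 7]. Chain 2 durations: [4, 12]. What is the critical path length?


Path A total = 12 + 7 = 19
Path B total = 4 + 12 = 16
Critical path = longest path = max(19, 16) = 19

19


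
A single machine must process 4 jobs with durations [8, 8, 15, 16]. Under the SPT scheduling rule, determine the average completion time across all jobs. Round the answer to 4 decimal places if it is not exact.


Sort jobs by processing time (SPT order): [8, 8, 15, 16]
Compute completion times sequentially:
  Job 1: processing = 8, completes at 8
  Job 2: processing = 8, completes at 16
  Job 3: processing = 15, completes at 31
  Job 4: processing = 16, completes at 47
Sum of completion times = 102
Average completion time = 102/4 = 25.5

25.5


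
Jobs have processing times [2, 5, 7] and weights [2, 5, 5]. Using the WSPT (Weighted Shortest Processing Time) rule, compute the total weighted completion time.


Compute p/w ratios and sort ascending (WSPT): [(2, 2), (5, 5), (7, 5)]
Compute weighted completion times:
  Job (p=2,w=2): C=2, w*C=2*2=4
  Job (p=5,w=5): C=7, w*C=5*7=35
  Job (p=7,w=5): C=14, w*C=5*14=70
Total weighted completion time = 109

109


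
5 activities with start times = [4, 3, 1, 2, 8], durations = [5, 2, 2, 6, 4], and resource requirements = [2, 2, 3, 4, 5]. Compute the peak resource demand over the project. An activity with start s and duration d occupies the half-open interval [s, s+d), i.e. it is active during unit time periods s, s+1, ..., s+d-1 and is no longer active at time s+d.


Each activity i is active on [start_i, start_i + duration_i).
Compute total resource usage per time slot:
  t=0: active resources = [], total = 0
  t=1: active resources = [3], total = 3
  t=2: active resources = [3, 4], total = 7
  t=3: active resources = [2, 4], total = 6
  t=4: active resources = [2, 2, 4], total = 8
  t=5: active resources = [2, 4], total = 6
  t=6: active resources = [2, 4], total = 6
  t=7: active resources = [2, 4], total = 6
  t=8: active resources = [2, 5], total = 7
  t=9: active resources = [5], total = 5
  t=10: active resources = [5], total = 5
  t=11: active resources = [5], total = 5
Peak resource demand = 8

8


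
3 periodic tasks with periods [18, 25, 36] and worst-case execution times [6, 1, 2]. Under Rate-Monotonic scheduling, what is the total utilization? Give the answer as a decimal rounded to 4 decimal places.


Compute individual utilizations (exact fractions):
  Task 1: C/T = 6/18 = 1/3 (approx. 0.3333)
  Task 2: C/T = 1/25 (approx. 0.04)
  Task 3: C/T = 2/36 = 1/18 (approx. 0.0556)
Total utilization U = 1/3 + 1/25 + 1/18 = 193/450
Rounded to 4 decimal places: U = 0.4289
RM (Liu & Layland) bound for 3 tasks = 0.779763; compare with U = 193/450 (approx. 0.428889)
U <= bound, so schedulable by RM sufficient condition.

0.4289


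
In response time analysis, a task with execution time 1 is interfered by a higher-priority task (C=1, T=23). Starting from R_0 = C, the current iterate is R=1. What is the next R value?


R_next = C + ceil(R_prev / T_hp) * C_hp
ceil(1 / 23) = ceil(0.0435) = 1
Interference = 1 * 1 = 1
R_next = 1 + 1 = 2

2


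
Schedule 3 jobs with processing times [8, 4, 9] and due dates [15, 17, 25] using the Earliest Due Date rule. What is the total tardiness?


Sort by due date (EDD order): [(8, 15), (4, 17), (9, 25)]
Compute completion times and tardiness:
  Job 1: p=8, d=15, C=8, tardiness=max(0,8-15)=0
  Job 2: p=4, d=17, C=12, tardiness=max(0,12-17)=0
  Job 3: p=9, d=25, C=21, tardiness=max(0,21-25)=0
Total tardiness = 0

0


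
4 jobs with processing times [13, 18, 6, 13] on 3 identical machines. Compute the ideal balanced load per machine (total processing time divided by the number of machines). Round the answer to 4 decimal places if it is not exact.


Total processing time = 13 + 18 + 6 + 13 = 50
Number of machines = 3
Ideal balanced load = 50 / 3 = 16.6667

16.6667


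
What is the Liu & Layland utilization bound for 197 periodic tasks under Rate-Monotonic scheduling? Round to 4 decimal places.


Compute 2^(1/197) = 1.0035247108
Subtract 1: 1.0035247108 - 1 = 0.0035247108
Multiply by n: 197 * 0.0035247108 = 0.6943680276
Round to 4 dp: 0.6944

0.6944


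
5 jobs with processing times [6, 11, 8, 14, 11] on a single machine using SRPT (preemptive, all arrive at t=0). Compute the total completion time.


Since all jobs arrive at t=0, SRPT equals SPT ordering.
SPT order: [6, 8, 11, 11, 14]
Completion times:
  Job 1: p=6, C=6
  Job 2: p=8, C=14
  Job 3: p=11, C=25
  Job 4: p=11, C=36
  Job 5: p=14, C=50
Total completion time = 6 + 14 + 25 + 36 + 50 = 131

131


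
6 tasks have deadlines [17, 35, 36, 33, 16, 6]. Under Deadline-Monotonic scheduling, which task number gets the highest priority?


Sort tasks by relative deadline (ascending):
  Task 6: deadline = 6
  Task 5: deadline = 16
  Task 1: deadline = 17
  Task 4: deadline = 33
  Task 2: deadline = 35
  Task 3: deadline = 36
Priority order (highest first): [6, 5, 1, 4, 2, 3]
Highest priority task = 6

6


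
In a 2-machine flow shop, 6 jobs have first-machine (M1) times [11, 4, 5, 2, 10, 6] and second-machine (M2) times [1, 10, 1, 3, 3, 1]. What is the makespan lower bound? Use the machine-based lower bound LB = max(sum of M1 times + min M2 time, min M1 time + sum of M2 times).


LB1 = sum(M1 times) + min(M2 times) = 38 + 1 = 39
LB2 = min(M1 times) + sum(M2 times) = 2 + 19 = 21
Lower bound = max(LB1, LB2) = max(39, 21) = 39

39


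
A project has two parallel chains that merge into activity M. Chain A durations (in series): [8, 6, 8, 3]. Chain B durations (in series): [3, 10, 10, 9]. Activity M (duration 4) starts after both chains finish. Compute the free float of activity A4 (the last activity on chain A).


ES(A4) = sum of predecessors on chain A = 22
EF(A4) = ES + duration = 22 + 3 = 25
Successor of A4 is M. ES(M) = max(sum(A), sum(B)) = max(25, 32) = 32
Free float = ES(successor) - EF(current) = 32 - 25 = 7

7


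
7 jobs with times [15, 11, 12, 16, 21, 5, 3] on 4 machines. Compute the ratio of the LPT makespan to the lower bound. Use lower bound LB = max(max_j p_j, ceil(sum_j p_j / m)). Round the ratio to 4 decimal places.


LPT order: [21, 16, 15, 12, 11, 5, 3]
Machine loads after assignment: [21, 19, 20, 23]
LPT makespan = 23
Lower bound = max(max_job, ceil(total/4)) = max(21, 21) = 21
Ratio = 23 / 21 = 1.0952

1.0952


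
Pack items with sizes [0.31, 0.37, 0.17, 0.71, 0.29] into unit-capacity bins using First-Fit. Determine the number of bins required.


Place items sequentially using First-Fit:
  Item 0.31 -> new Bin 1
  Item 0.37 -> Bin 1 (now 0.68)
  Item 0.17 -> Bin 1 (now 0.85)
  Item 0.71 -> new Bin 2
  Item 0.29 -> Bin 2 (now 1.0)
Total bins used = 2

2


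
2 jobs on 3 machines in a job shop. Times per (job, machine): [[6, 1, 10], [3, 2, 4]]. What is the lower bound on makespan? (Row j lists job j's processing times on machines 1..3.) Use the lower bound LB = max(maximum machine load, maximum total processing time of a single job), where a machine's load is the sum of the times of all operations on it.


Machine loads:
  Machine 1: 6 + 3 = 9
  Machine 2: 1 + 2 = 3
  Machine 3: 10 + 4 = 14
Max machine load = 14
Job totals:
  Job 1: 17
  Job 2: 9
Max job total = 17
Lower bound = max(14, 17) = 17

17


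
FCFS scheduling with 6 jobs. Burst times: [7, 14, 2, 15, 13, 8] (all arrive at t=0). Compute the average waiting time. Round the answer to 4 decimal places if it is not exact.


FCFS order (as given): [7, 14, 2, 15, 13, 8]
Waiting times:
  Job 1: wait = 0
  Job 2: wait = 7
  Job 3: wait = 21
  Job 4: wait = 23
  Job 5: wait = 38
  Job 6: wait = 51
Sum of waiting times = 140
Average waiting time = 140/6 = 23.3333

23.3333


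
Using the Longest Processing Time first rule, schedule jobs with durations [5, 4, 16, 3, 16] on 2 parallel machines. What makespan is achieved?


Sort jobs in decreasing order (LPT): [16, 16, 5, 4, 3]
Assign each job to the least loaded machine:
  Machine 1: jobs [16, 5], load = 21
  Machine 2: jobs [16, 4, 3], load = 23
Makespan = max load = 23

23


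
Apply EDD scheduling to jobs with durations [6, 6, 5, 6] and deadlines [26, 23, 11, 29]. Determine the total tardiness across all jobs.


Sort by due date (EDD order): [(5, 11), (6, 23), (6, 26), (6, 29)]
Compute completion times and tardiness:
  Job 1: p=5, d=11, C=5, tardiness=max(0,5-11)=0
  Job 2: p=6, d=23, C=11, tardiness=max(0,11-23)=0
  Job 3: p=6, d=26, C=17, tardiness=max(0,17-26)=0
  Job 4: p=6, d=29, C=23, tardiness=max(0,23-29)=0
Total tardiness = 0

0


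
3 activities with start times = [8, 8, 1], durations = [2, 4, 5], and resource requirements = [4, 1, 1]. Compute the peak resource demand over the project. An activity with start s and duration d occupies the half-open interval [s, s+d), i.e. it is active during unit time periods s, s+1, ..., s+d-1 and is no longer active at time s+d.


Each activity i is active on [start_i, start_i + duration_i).
Compute total resource usage per time slot:
  t=0: active resources = [], total = 0
  t=1: active resources = [1], total = 1
  t=2: active resources = [1], total = 1
  t=3: active resources = [1], total = 1
  t=4: active resources = [1], total = 1
  t=5: active resources = [1], total = 1
  t=6: active resources = [], total = 0
  t=7: active resources = [], total = 0
  t=8: active resources = [4, 1], total = 5
  t=9: active resources = [4, 1], total = 5
  t=10: active resources = [1], total = 1
  t=11: active resources = [1], total = 1
Peak resource demand = 5

5


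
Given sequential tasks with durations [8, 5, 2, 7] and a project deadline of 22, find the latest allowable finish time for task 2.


LF(activity 2) = deadline - sum of successor durations
Successors: activities 3 through 4 with durations [2, 7]
Sum of successor durations = 9
LF = 22 - 9 = 13

13


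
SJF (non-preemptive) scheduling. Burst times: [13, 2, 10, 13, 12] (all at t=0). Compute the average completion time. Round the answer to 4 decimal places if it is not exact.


SJF order (ascending): [2, 10, 12, 13, 13]
Completion times:
  Job 1: burst=2, C=2
  Job 2: burst=10, C=12
  Job 3: burst=12, C=24
  Job 4: burst=13, C=37
  Job 5: burst=13, C=50
Average completion = 125/5 = 25.0

25.0


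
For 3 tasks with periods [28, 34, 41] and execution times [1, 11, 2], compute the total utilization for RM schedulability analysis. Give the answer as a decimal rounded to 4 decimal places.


Compute individual utilizations (exact fractions):
  Task 1: C/T = 1/28 (approx. 0.0357)
  Task 2: C/T = 11/34 (approx. 0.3235)
  Task 3: C/T = 2/41 (approx. 0.0488)
Total utilization U = 1/28 + 11/34 + 2/41 = 7963/19516
Rounded to 4 decimal places: U = 0.4080
RM (Liu & Layland) bound for 3 tasks = 0.779763; compare with U = 7963/19516 (approx. 0.408024)
U <= bound, so schedulable by RM sufficient condition.

0.4080


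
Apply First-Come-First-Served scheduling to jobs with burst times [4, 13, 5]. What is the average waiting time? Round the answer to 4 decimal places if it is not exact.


FCFS order (as given): [4, 13, 5]
Waiting times:
  Job 1: wait = 0
  Job 2: wait = 4
  Job 3: wait = 17
Sum of waiting times = 21
Average waiting time = 21/3 = 7.0

7.0


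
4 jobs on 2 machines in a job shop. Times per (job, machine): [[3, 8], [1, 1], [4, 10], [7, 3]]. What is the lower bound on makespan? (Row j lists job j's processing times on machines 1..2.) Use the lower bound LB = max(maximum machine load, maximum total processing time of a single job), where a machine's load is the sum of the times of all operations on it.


Machine loads:
  Machine 1: 3 + 1 + 4 + 7 = 15
  Machine 2: 8 + 1 + 10 + 3 = 22
Max machine load = 22
Job totals:
  Job 1: 11
  Job 2: 2
  Job 3: 14
  Job 4: 10
Max job total = 14
Lower bound = max(22, 14) = 22

22


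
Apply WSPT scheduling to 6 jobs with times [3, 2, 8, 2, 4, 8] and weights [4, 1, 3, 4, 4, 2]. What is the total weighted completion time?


Compute p/w ratios and sort ascending (WSPT): [(2, 4), (3, 4), (4, 4), (2, 1), (8, 3), (8, 2)]
Compute weighted completion times:
  Job (p=2,w=4): C=2, w*C=4*2=8
  Job (p=3,w=4): C=5, w*C=4*5=20
  Job (p=4,w=4): C=9, w*C=4*9=36
  Job (p=2,w=1): C=11, w*C=1*11=11
  Job (p=8,w=3): C=19, w*C=3*19=57
  Job (p=8,w=2): C=27, w*C=2*27=54
Total weighted completion time = 186

186


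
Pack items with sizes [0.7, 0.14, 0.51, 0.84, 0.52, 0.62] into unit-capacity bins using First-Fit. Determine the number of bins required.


Place items sequentially using First-Fit:
  Item 0.7 -> new Bin 1
  Item 0.14 -> Bin 1 (now 0.84)
  Item 0.51 -> new Bin 2
  Item 0.84 -> new Bin 3
  Item 0.52 -> new Bin 4
  Item 0.62 -> new Bin 5
Total bins used = 5

5


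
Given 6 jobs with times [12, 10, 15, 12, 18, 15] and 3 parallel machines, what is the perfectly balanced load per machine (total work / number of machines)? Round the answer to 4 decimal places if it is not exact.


Total processing time = 12 + 10 + 15 + 12 + 18 + 15 = 82
Number of machines = 3
Ideal balanced load = 82 / 3 = 27.3333

27.3333


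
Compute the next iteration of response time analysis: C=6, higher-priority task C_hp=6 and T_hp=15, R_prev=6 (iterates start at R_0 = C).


R_next = C + ceil(R_prev / T_hp) * C_hp
ceil(6 / 15) = ceil(0.4) = 1
Interference = 1 * 6 = 6
R_next = 6 + 6 = 12

12


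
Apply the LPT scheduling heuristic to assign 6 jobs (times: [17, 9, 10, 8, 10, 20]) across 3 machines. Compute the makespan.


Sort jobs in decreasing order (LPT): [20, 17, 10, 10, 9, 8]
Assign each job to the least loaded machine:
  Machine 1: jobs [20, 8], load = 28
  Machine 2: jobs [17, 9], load = 26
  Machine 3: jobs [10, 10], load = 20
Makespan = max load = 28

28


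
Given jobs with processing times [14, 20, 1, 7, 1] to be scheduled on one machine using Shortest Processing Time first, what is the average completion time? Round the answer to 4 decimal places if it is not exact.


Sort jobs by processing time (SPT order): [1, 1, 7, 14, 20]
Compute completion times sequentially:
  Job 1: processing = 1, completes at 1
  Job 2: processing = 1, completes at 2
  Job 3: processing = 7, completes at 9
  Job 4: processing = 14, completes at 23
  Job 5: processing = 20, completes at 43
Sum of completion times = 78
Average completion time = 78/5 = 15.6

15.6


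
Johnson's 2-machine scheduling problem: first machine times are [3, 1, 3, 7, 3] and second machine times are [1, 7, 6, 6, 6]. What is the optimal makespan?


Apply Johnson's rule:
  Group 1 (a <= b): [(2, 1, 7), (3, 3, 6), (5, 3, 6)]
  Group 2 (a > b): [(4, 7, 6), (1, 3, 1)]
Optimal job order: [2, 3, 5, 4, 1]
Schedule:
  Job 2: M1 done at 1, M2 done at 8
  Job 3: M1 done at 4, M2 done at 14
  Job 5: M1 done at 7, M2 done at 20
  Job 4: M1 done at 14, M2 done at 26
  Job 1: M1 done at 17, M2 done at 27
Makespan = 27

27


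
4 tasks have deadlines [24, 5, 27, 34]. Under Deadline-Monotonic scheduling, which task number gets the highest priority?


Sort tasks by relative deadline (ascending):
  Task 2: deadline = 5
  Task 1: deadline = 24
  Task 3: deadline = 27
  Task 4: deadline = 34
Priority order (highest first): [2, 1, 3, 4]
Highest priority task = 2

2


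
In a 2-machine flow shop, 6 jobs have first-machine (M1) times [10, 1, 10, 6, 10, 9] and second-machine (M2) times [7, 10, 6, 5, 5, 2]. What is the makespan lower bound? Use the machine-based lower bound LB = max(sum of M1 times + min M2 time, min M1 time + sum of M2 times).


LB1 = sum(M1 times) + min(M2 times) = 46 + 2 = 48
LB2 = min(M1 times) + sum(M2 times) = 1 + 35 = 36
Lower bound = max(LB1, LB2) = max(48, 36) = 48

48
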